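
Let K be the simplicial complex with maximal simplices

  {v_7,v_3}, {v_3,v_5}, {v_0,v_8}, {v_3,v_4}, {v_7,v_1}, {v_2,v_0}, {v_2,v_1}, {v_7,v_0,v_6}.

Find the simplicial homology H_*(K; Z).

Order the vertices as v_0 < v_1 < v_2 < v_3 < v_4 < v_5 < v_6 < v_7 < v_8. Listing each simplex with vertices in this order, K has dimension 2 with simplices:

  0-simplices (9): [v_0], [v_1], [v_2], [v_3], [v_4], [v_5], [v_6], [v_7], [v_8]
  1-simplices (10): [v_0,v_2], [v_0,v_6], [v_0,v_7], [v_0,v_8], [v_1,v_2], [v_1,v_7], [v_3,v_4], [v_3,v_5], [v_3,v_7], [v_6,v_7]
  2-simplices (1): [v_0,v_6,v_7]

giving chain groups C_0 ≅ Z^9, C_1 ≅ Z^10, C_2 ≅ Z^1.

∂_1: C_1 → C_0 maps an edge to its endpoints' difference, ∂[p,q] = q − p. For instance
  ∂[v_0,v_2] = [v_2] − [v_0].
As a 9×10 matrix over Z this has rank 8, with invariant factors (1,1,1,1,1,1,1,1).

The boundary map ∂_2: C_2 → C_1 sends each 2-simplex [p,q,r] to [q,r] − [p,r] + [p,q]. For instance
  ∂[v_0,v_6,v_7] = [v_6,v_7] − [v_0,v_7] + [v_0,v_6].
The resulting 10×1 matrix has rank 1, and its Smith normal form has invariant factors (1).

Now H_k = ker ∂_k / im ∂_{k+1}, so:

  H_0: rank C_0 − rank ∂_1 = 9 − 8 = 1, and the invariant factors of ∂_1 are all 1, so H_0 = Z.
  H_1: rank ker ∂_1 − rank ∂_2 = (10 − 8) − 1 = 1, and the invariant factors of ∂_2 are all 1, so H_1 = Z.
  H_2: rank ker ∂_2 − rank ∂_3 = (1 − 1) − 0 = 0, and there is no ∂_3, so H_2 = 0.

As a check, the Euler characteristic is 9 − 10 + 1 = 0, which agrees with 1 − 1 + 0 = 0.

H_0 = Z,  H_1 = Z,  H_2 = 0.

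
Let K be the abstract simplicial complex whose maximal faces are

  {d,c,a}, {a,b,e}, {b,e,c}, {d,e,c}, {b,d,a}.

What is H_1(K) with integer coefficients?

H_1 ≅ Z.

Fix the vertex order a < b < c < d < e and write every simplex with vertices in increasing order. Then dim K = 2 and the simplices of K are:

  0-simplices (5): a, b, c, d, e
  1-simplices (10): ab, ac, ad, ae, bc, bd, be, cd, ce, de
  2-simplices (5): abd, abe, acd, bce, cde

Hence C_0 ≅ Z^5, C_1 ≅ Z^10, C_2 ≅ Z^5.

Boundary ∂_1: C_1 → C_0 is given by ∂[p,q] = [q] − [p]. For instance
  ∂de = e − d.
As a 5×10 matrix over Z this has rank 4, with invariant factors (1,1,1,1).

Boundary ∂_2: C_2 → C_1 maps a triangle to the signed sum of its edges. For instance
  ∂acd = cd − ad + ac,
  ∂cde = de − ce + cd.
This gives a 10×5 integer matrix of rank 5; reducing to Smith normal form yields diagonal entries (1,1,1,1,1).

Now H_k = ker ∂_k / im ∂_{k+1}, so:

  H_1: rank ker ∂_1 − rank ∂_2 = (10 − 4) − 5 = 1, and the invariant factors of ∂_2 are all 1, so H_1 = Z.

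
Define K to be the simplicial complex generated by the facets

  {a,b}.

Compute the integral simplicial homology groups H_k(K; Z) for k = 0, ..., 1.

Fix the vertex order a < b and write every simplex with vertices in increasing order. Then dim K = 1 and the simplices of K are:

  0-simplices (2): a, b
  1-simplices (1): ab

Hence C_0 ≅ Z^2, C_1 ≅ Z^1.

Boundary ∂_1: C_1 → C_0 sends each edge [p,q] (with p < q) to q − p. For instance
  ∂ab = b − a.
The 2×1 boundary matrix has rank 1 and Smith normal form diag(1).

Now H_k = ker ∂_k / im ∂_{k+1}, so:

  H_0: rank C_0 − rank ∂_1 = 2 − 1 = 1, and the invariant factors of ∂_1 are all 1, so H_0 ≅ Z.
  H_1: rank ker ∂_1 − rank ∂_2 = (1 − 1) − 0 = 0, and there is no ∂_2, so H_1 ≅ 0.

(K is a triangulation of the 1-simplex.)

H_0 ≅ Z,  H_1 = 0.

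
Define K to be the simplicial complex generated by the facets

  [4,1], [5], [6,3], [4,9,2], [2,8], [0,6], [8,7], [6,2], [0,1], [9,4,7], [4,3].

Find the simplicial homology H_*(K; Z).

K has 10 vertices, 13 edges, 2 triangles.
rank ∂_0 = 0, rank ∂_1 = 8 ⇒ b_0 = 10 − 0 − 8 = 2; all invariant factors of ∂_1 are 1 so no torsion. So H_0 ≅ Z^2.
rank ∂_1 = 8, rank ∂_2 = 2 ⇒ b_1 = 13 − 8 − 2 = 3; all invariant factors of ∂_2 are 1 so no torsion. So H_1 ≅ Z^3.
rank ∂_2 = 2, rank ∂_3 = 0 ⇒ b_2 = 2 − 2 − 0 = 0. So H_2 ≅ 0.

H_0 = Z^2,  H_1 = Z^3,  H_2 = 0.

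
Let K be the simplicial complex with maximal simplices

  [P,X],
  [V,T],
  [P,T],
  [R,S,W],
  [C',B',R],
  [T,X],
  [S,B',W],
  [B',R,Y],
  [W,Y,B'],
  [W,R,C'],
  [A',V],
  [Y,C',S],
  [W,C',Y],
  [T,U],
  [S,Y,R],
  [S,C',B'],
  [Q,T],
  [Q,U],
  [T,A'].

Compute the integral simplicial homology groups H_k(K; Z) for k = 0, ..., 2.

H_0 = Z^2,  H_1 = Z^3 ⊕ Z/2Z,  H_2 = 0.

Order the vertices as P < Q < R < S < T < U < V < W < X < Y < A' < B' < C'. Listing each simplex with vertices in this order, K has dimension 2 with simplices:

  0-simplices (13): [P], [Q], [R], [S], [T], [U], [V], [W], [X], [Y], [A'], [B'], [C']
  1-simplices (24): (24 of them)
  2-simplices (10): [R,S,W], [R,S,Y], [R,W,C'], [R,Y,B'], [R,B',C'], [S,W,B'], [S,Y,C'], [S,B',C'], [W,Y,B'], [W,Y,C']

Hence C_0 ≅ Z^13, C_1 ≅ Z^24, C_2 ≅ Z^10.

∂_1: C_1 → C_0 sends each edge [p,q] (with p < q) to q − p. For instance
  ∂[P,T] = [T] − [P].
The 13×24 boundary matrix has rank 11 and Smith normal form diag(1,1,1,1,1,1,1,1,1,1,1).

The boundary map ∂_2: C_2 → C_1 sends each 2-simplex [p,q,r] to [q,r] − [p,r] + [p,q]. For instance
  ∂[W,Y,C'] = [Y,C'] − [W,C'] + [W,Y],
  ∂[R,B',C'] = [B',C'] − [R,C'] + [R,B'].
This gives a 24×10 integer matrix of rank 10; reducing to Smith normal form yields diagonal entries (1,1,1,1,1,1,1,1,1,2).

Now H_k = ker ∂_k / im ∂_{k+1}, so:

  H_0: rank C_0 − rank ∂_1 = 13 − 11 = 2, and the invariant factors of ∂_1 are all 1, so H_0 ≅ Z^2.
  H_1: rank ker ∂_1 − rank ∂_2 = (24 − 11) − 10 = 3, and ∂_2 has invariant factor 2 > 1, so H_1 ≅ Z^3 ⊕ Z/2Z.
  H_2: rank ker ∂_2 − rank ∂_3 = (10 − 10) − 0 = 0, and there is no ∂_3, so H_2 ≅ 0.

As a check, the Euler characteristic is 13 − 24 + 10 = -1, which agrees with 2 − 3 + 0 = -1.
(K is a triangulation of the disjoint union of the real projective plane RP^2 and a wedge of 3 circles.)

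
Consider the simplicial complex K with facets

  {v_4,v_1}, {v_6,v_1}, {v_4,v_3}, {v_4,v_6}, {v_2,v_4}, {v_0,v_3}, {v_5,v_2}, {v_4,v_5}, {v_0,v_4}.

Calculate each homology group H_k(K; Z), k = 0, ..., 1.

We work with the vertex ordering v_0 < v_1 < v_2 < v_3 < v_4 < v_5 < v_6. The simplices of K, each written with vertices in increasing order, are:

  0-simplices (7): [v_0], [v_1], [v_2], [v_3], [v_4], [v_5], [v_6]
  1-simplices (9): [v_0,v_3], [v_0,v_4], [v_1,v_4], [v_1,v_6], [v_2,v_4], [v_2,v_5], [v_3,v_4], [v_4,v_5], [v_4,v_6]

giving chain groups C_0 ≅ Z^7, C_1 ≅ Z^9.

∂_1: C_1 → C_0 maps an edge to its endpoints' difference, ∂[p,q] = q − p.
The 7×9 boundary matrix has rank 6 and Smith normal form diag(1,1,1,1,1,1).

Now H_k = ker ∂_k / im ∂_{k+1}, so:

  H_0: rank C_0 − rank ∂_1 = 7 − 6 = 1, and the invariant factors of ∂_1 are all 1, so H_0 = Z.
  H_1: rank ker ∂_1 − rank ∂_2 = (9 − 6) − 0 = 3, and there is no ∂_2, so H_1 = Z^3.

(K is a triangulation of a wedge of 3 circles.)

H_0 ≅ Z,  H_1 ≅ Z^3.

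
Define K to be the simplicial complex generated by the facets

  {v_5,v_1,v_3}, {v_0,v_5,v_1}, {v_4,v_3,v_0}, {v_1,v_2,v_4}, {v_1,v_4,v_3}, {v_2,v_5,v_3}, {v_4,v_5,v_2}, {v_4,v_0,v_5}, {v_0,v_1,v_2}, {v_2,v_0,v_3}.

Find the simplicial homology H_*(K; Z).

H_0 = Z,  H_1 = Z/2,  H_2 = 0.

K has 6 vertices, 15 edges, 10 triangles.
rank ∂_0 = 0, rank ∂_1 = 5 ⇒ b_0 = 6 − 0 − 5 = 1; all invariant factors of ∂_1 are 1 so no torsion. So H_0 ≅ Z.
rank ∂_1 = 5, rank ∂_2 = 10 ⇒ b_1 = 15 − 5 − 10 = 0; ∂_2 has invariant factor(s) [2] giving torsion. So H_1 ≅ Z/2.
rank ∂_2 = 10, rank ∂_3 = 0 ⇒ b_2 = 10 − 10 − 0 = 0. So H_2 ≅ 0.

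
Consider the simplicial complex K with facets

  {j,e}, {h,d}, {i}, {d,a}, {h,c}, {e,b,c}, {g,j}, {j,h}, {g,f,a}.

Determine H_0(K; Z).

H_0 = Z^2.

Take the total order a < b < c < d < e < f < g < h < i < j on the vertex set. Then K (dimension 2) consists of the simplices:

  0-simplices (10): a, b, c, d, e, f, g, h, i, j
  1-simplices (12): ad, af, ag, bc, be, ce, ch, dh, ej, fg, gj, hj
  2-simplices (2): afg, bce

Hence C_0 ≅ Z^10, C_1 ≅ Z^12, C_2 ≅ Z^2.

Boundary ∂_1: C_1 → C_0 sends each edge [p,q] (with p < q) to q − p. For instance
  ∂dh = h − d.
The 10×12 boundary matrix has rank 8 and Smith normal form diag(1,1,1,1,1,1,1,1).

Boundary ∂_2: C_2 → C_1 acts by ∂[p,q,r] = [q,r] − [p,r] + [p,q]. For instance
  ∂bce = ce − be + bc,
  ∂afg = fg − ag + af.
As a 12×2 matrix over Z this has rank 2, with invariant factors (1,1).

From H_k ≅ ker(∂_k) / im(∂_{k+1}) we obtain:

  H_0: rank C_0 − rank ∂_1 = 10 − 8 = 2, and the invariant factors of ∂_1 are all 1, so H_0 = Z^2.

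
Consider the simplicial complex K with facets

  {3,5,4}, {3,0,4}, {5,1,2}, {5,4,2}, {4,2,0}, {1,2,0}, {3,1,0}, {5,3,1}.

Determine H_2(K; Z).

H_2 = Z.

Order the vertices as 0 < 1 < 2 < 3 < 4 < 5. Listing each simplex with vertices in this order, K has dimension 2 with simplices:

  0-simplices (6): [0], [1], [2], [3], [4], [5]
  1-simplices (12): [0,1], [0,2], [0,3], [0,4], [1,2], [1,3], [1,5], [2,4], [2,5], [3,4], [3,5], [4,5]
  2-simplices (8): [0,1,2], [0,1,3], [0,2,4], [0,3,4], [1,2,5], [1,3,5], [2,4,5], [3,4,5]

Hence C_0 ≅ Z^6, C_1 ≅ Z^12, C_2 ≅ Z^8.

∂_1: C_1 → C_0 sends each edge [p,q] (with p < q) to q − p. For instance
  ∂[3,5] = [5] − [3].
This gives a 6×12 integer matrix of rank 5; reducing to Smith normal form yields diagonal entries (1,1,1,1,1).

∂_2: C_2 → C_1 maps a triangle to the signed sum of its edges. For instance
  ∂[0,1,3] = [1,3] − [0,3] + [0,1],
  ∂[0,2,4] = [2,4] − [0,4] + [0,2].
As a 12×8 matrix over Z this has rank 7, with invariant factors (1,1,1,1,1,1,1).

From H_k ≅ ker(∂_k) / im(∂_{k+1}) we obtain:

  H_2: rank ker ∂_2 − rank ∂_3 = (8 − 7) − 0 = 1, and there is no ∂_3, so H_2 ≅ Z.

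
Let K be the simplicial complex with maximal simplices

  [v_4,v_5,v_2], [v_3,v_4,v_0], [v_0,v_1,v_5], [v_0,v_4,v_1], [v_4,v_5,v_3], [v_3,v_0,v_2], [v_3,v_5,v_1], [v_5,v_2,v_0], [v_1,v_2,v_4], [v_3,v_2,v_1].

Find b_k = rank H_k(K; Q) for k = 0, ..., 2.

K has 6 vertices, 15 edges, 10 triangles.
rank ∂_0 = 0, rank ∂_1 = 5 ⇒ b_0 = 6 − 0 − 5 = 1; all invariant factors of ∂_1 are 1 so no torsion. So H_0 = Z.
rank ∂_1 = 5, rank ∂_2 = 10 ⇒ b_1 = 15 − 5 − 10 = 0; ∂_2 has invariant factor(s) [2] giving torsion. So H_1 = Z/2.
rank ∂_2 = 10, rank ∂_3 = 0 ⇒ b_2 = 10 − 10 − 0 = 0. So H_2 = 0.

b_0 = 1, b_1 = 0, b_2 = 0.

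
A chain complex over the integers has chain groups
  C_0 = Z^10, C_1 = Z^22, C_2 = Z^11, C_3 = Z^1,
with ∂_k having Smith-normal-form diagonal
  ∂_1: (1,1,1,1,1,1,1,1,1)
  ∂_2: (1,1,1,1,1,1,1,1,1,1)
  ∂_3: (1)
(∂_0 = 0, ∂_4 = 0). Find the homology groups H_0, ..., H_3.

H_0 ≅ Z,  H_1 ≅ Z^3,  H_2 = 0,  H_3 = 0.

H_0: b_0 = 10 − 0 − 9 = 1; torsion from ∂_1 factors > 1: none. So H_0 ≅ Z.
H_1: b_1 = 22 − 9 − 10 = 3; torsion from ∂_2 factors > 1: none. So H_1 ≅ Z^3.
H_2: b_2 = 11 − 10 − 1 = 0; torsion from ∂_3 factors > 1: none. So H_2 ≅ 0.
H_3: b_3 = 1 − 1 − 0 = 0; torsion from ∂_4 factors > 1: none. So H_3 ≅ 0.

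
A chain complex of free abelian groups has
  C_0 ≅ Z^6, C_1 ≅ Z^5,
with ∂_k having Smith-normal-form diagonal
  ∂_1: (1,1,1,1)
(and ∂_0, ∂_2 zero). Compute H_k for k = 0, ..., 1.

H_0: b_0 = 6 − 0 − 4 = 2; torsion from ∂_1 factors > 1: none. So H_0 ≅ Z^2.
H_1: b_1 = 5 − 4 − 0 = 1; torsion from ∂_2 factors > 1: none. So H_1 ≅ Z.

H_0 ≅ Z^2,  H_1 ≅ Z.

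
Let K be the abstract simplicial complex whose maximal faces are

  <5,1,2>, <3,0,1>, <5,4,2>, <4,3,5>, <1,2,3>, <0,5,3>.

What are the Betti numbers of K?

Fix the vertex order 0 < 1 < 2 < 3 < 4 < 5 and write every simplex with vertices in increasing order. Then dim K = 2 and the simplices of K are:

  0-simplices (6): [0], [1], [2], [3], [4], [5]
  1-simplices (12): [0,1], [0,3], [0,5], [1,2], [1,3], [1,5], [2,3], [2,4], [2,5], [3,4], [3,5], [4,5]
  2-simplices (6): [0,1,3], [0,3,5], [1,2,3], [1,2,5], [2,4,5], [3,4,5]

Hence C_0 ≅ Z^6, C_1 ≅ Z^12, C_2 ≅ Z^6.

The boundary map ∂_1: C_1 → C_0 is given by ∂[p,q] = [q] − [p]. For instance
  ∂[0,3] = [3] − [0].
The resulting 6×12 matrix has rank 5, and its Smith normal form has invariant factors (1,1,1,1,1).

The boundary map ∂_2: C_2 → C_1 maps a triangle to the signed sum of its edges. For instance
  ∂[1,2,3] = [2,3] − [1,3] + [1,2],
  ∂[0,3,5] = [3,5] − [0,5] + [0,3].
This gives a 12×6 integer matrix of rank 6; reducing to Smith normal form yields diagonal entries (1,1,1,1,1,1).

Reading off H_k = ker ∂_k / im ∂_{k+1}:

  H_0: rank C_0 − rank ∂_1 = 6 − 5 = 1, and the invariant factors of ∂_1 are all 1, so H_0 ≅ Z.
  H_1: rank ker ∂_1 − rank ∂_2 = (12 − 5) − 6 = 1, and the invariant factors of ∂_2 are all 1, so H_1 ≅ Z.
  H_2: rank ker ∂_2 − rank ∂_3 = (6 − 6) − 0 = 0, and there is no ∂_3, so H_2 ≅ 0.

(K is a triangulation of the cylinder S^1 x I.)

Hence the Betti numbers are b_0 = 1, b_1 = 1, b_2 = 0.

b_0 = 1, b_1 = 1, b_2 = 0.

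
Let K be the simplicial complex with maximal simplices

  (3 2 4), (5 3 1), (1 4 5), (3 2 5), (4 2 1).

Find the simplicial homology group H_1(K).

H_1 = Z.

K has 5 vertices, 10 edges, 5 triangles.
rank ∂_1 = 4, rank ∂_2 = 5 ⇒ b_1 = 10 − 4 − 5 = 1; all invariant factors of ∂_2 are 1 so no torsion. So H_1 ≅ Z.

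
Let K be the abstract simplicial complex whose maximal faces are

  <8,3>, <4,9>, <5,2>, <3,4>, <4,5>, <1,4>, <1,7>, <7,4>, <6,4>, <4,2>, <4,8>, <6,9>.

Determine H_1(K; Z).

Fix the vertex order 1 < 2 < 3 < 4 < 5 < 6 < 7 < 8 < 9 and write every simplex with vertices in increasing order. Then dim K = 1 and the simplices of K are:

  0-simplices (9): [1], [2], [3], [4], [5], [6], [7], [8], [9]
  1-simplices (12): [1,4], [1,7], [2,4], [2,5], [3,4], [3,8], [4,5], [4,6], [4,7], [4,8], [4,9], [6,9]

giving chain groups C_0 ≅ Z^9, C_1 ≅ Z^12.

The boundary map ∂_1: C_1 → C_0 sends each edge [p,q] (with p < q) to q − p. For instance
  ∂[4,9] = [9] − [4].
This gives a 9×12 integer matrix of rank 8; reducing to Smith normal form yields diagonal entries (1,1,1,1,1,1,1,1).

From H_k ≅ ker(∂_k) / im(∂_{k+1}) we obtain:

  H_1: rank ker ∂_1 − rank ∂_2 = (12 − 8) − 0 = 4, and there is no ∂_2, so H_1 = Z^4.

(K is a triangulation of a wedge of 4 circles.)

H_1 = Z^4.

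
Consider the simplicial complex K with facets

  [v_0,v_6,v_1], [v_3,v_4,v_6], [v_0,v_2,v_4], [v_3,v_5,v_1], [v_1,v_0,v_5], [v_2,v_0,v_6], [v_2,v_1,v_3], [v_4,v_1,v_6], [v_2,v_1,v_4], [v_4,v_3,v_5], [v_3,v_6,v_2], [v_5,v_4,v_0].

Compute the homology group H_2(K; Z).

H_2 ≅ 0.

We work with the vertex ordering v_0 < v_1 < v_2 < v_3 < v_4 < v_5 < v_6. The simplices of K, each written with vertices in increasing order, are:

  0-simplices (7): [v_0], [v_1], [v_2], [v_3], [v_4], [v_5], [v_6]
  1-simplices (18): (18 of them)
  2-simplices (12): (12 of them)

Hence C_0 ≅ Z^7, C_1 ≅ Z^18, C_2 ≅ Z^12.

∂_1: C_1 → C_0 is given by ∂[p,q] = [q] − [p].
This gives a 7×18 integer matrix of rank 6; reducing to Smith normal form yields diagonal entries (1,1,1,1,1,1).

Boundary ∂_2: C_2 → C_1 acts by ∂[p,q,r] = [q,r] − [p,r] + [p,q]. For instance
  ∂[v_0,v_1,v_6] = [v_1,v_6] − [v_0,v_6] + [v_0,v_1],
  ∂[v_1,v_3,v_5] = [v_3,v_5] − [v_1,v_5] + [v_1,v_3].
The 18×12 boundary matrix has rank 12 and Smith normal form diag(1,1,1,1,1,1,1,1,1,1,1,2).

Now H_k = ker ∂_k / im ∂_{k+1}, so:

  H_2: rank ker ∂_2 − rank ∂_3 = (12 − 12) − 0 = 0, and there is no ∂_3, so H_2 = 0.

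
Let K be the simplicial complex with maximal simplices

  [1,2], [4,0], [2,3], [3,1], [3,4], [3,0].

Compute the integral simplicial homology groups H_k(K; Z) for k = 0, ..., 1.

H_0 = Z,  H_1 = Z^2.

Take the total order 0 < 1 < 2 < 3 < 4 on the vertex set. Then K (dimension 1) consists of the simplices:

  0-simplices (5): [0], [1], [2], [3], [4]
  1-simplices (6): [0,3], [0,4], [1,2], [1,3], [2,3], [3,4]

giving chain groups C_0 ≅ Z^5, C_1 ≅ Z^6.

∂_1: C_1 → C_0 maps an edge to its endpoints' difference, ∂[p,q] = q − p. For instance
  ∂[0,4] = [4] − [0].
This gives a 5×6 integer matrix of rank 4; reducing to Smith normal form yields diagonal entries (1,1,1,1).

Now H_k = ker ∂_k / im ∂_{k+1}, so:

  H_0: rank C_0 − rank ∂_1 = 5 − 4 = 1, and the invariant factors of ∂_1 are all 1, so H_0 ≅ Z.
  H_1: rank ker ∂_1 − rank ∂_2 = (6 − 4) − 0 = 2, and there is no ∂_2, so H_1 ≅ Z^2.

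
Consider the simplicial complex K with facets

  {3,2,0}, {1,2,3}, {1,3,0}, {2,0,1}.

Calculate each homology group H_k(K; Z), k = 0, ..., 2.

We work with the vertex ordering 0 < 1 < 2 < 3. The simplices of K, each written with vertices in increasing order, are:

  0-simplices (4): [0], [1], [2], [3]
  1-simplices (6): [0,1], [0,2], [0,3], [1,2], [1,3], [2,3]
  2-simplices (4): [0,1,2], [0,1,3], [0,2,3], [1,2,3]

so the chain groups are C_0 ≅ Z^4, C_1 ≅ Z^6, C_2 ≅ Z^4.

The boundary map ∂_1: C_1 → C_0 sends each edge [p,q] (with p < q) to q − p. For instance
  ∂[0,3] = [3] − [0].
The resulting 4×6 matrix has rank 3, and its Smith normal form has invariant factors (1,1,1).

Boundary ∂_2: C_2 → C_1 maps a triangle to the signed sum of its edges. For instance
  ∂[0,1,2] = [1,2] − [0,2] + [0,1],
  ∂[0,1,3] = [1,3] − [0,3] + [0,1].
The resulting 6×4 matrix has rank 3, and its Smith normal form has invariant factors (1,1,1).

Reading off H_k = ker ∂_k / im ∂_{k+1}:

  H_0: rank C_0 − rank ∂_1 = 4 − 3 = 1, and the invariant factors of ∂_1 are all 1, so H_0 = Z.
  H_1: rank ker ∂_1 − rank ∂_2 = (6 − 3) − 3 = 0, and the invariant factors of ∂_2 are all 1, so H_1 = 0.
  H_2: rank ker ∂_2 − rank ∂_3 = (4 − 3) − 0 = 1, and there is no ∂_3, so H_2 = Z.

As a check, the Euler characteristic is 4 − 6 + 4 = 2, which agrees with 1 − 0 + 1 = 2.
(K is a triangulation of the 2-sphere S^2.)

H_0 = Z,  H_1 = 0,  H_2 = Z.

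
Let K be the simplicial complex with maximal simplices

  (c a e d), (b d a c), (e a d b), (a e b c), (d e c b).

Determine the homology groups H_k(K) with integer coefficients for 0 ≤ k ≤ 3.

H_0 ≅ Z,  H_1 = 0,  H_2 = 0,  H_3 ≅ Z.

Order the vertices as a < b < c < d < e. Listing each simplex with vertices in this order, K has dimension 3 with simplices:

  0-simplices (5): a, b, c, d, e
  1-simplices (10): ab, ac, ad, ae, bc, bd, be, cd, ce, de
  2-simplices (10): abc, abd, abe, acd, ace, ade, bcd, bce, bde, cde
  3-simplices (5): abcd, abce, abde, acde, bcde

Hence C_0 ≅ Z^5, C_1 ≅ Z^10, C_2 ≅ Z^10, C_3 ≅ Z^5.

The boundary map ∂_1: C_1 → C_0 sends each edge [p,q] (with p < q) to q − p. For instance
  ∂ac = c − a.
As a 5×10 matrix over Z this has rank 4, with invariant factors (1,1,1,1).

Boundary ∂_2: C_2 → C_1 acts by ∂[p,q,r] = [q,r] − [p,r] + [p,q]. For instance
  ∂acd = cd − ad + ac,
  ∂cde = de − ce + cd.
The 10×10 boundary matrix has rank 6 and Smith normal form diag(1,1,1,1,1,1).

∂_3: C_3 → C_2 sends each 3-simplex σ to the alternating sum Σ_i (−1)^i (σ with its i-th vertex removed). For instance
  ∂bcde = cde − bde + bce − bcd,
  ∂abcd = bcd − acd + abd − abc.
This gives a 10×5 integer matrix of rank 4; reducing to Smith normal form yields diagonal entries (1,1,1,1).

Computing H_k = (kernel of ∂_k) / (image of ∂_{k+1}):

  H_0: rank C_0 − rank ∂_1 = 5 − 4 = 1, and the invariant factors of ∂_1 are all 1, so H_0 ≅ Z.
  H_1: rank ker ∂_1 − rank ∂_2 = (10 − 4) − 6 = 0, and the invariant factors of ∂_2 are all 1, so H_1 ≅ 0.
  H_2: rank ker ∂_2 − rank ∂_3 = (10 − 6) − 4 = 0, and the invariant factors of ∂_3 are all 1, so H_2 ≅ 0.
  H_3: rank ker ∂_3 − rank ∂_4 = (5 − 4) − 0 = 1, and there is no ∂_4, so H_3 ≅ Z.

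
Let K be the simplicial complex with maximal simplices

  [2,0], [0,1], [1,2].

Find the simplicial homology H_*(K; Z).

H_0 = Z,  H_1 = Z.

Take the total order 0 < 1 < 2 on the vertex set. Then K (dimension 1) consists of the simplices:

  0-simplices (3): [0], [1], [2]
  1-simplices (3): [0,1], [0,2], [1,2]

so the chain groups are C_0 ≅ Z^3, C_1 ≅ Z^3.

Boundary ∂_1: C_1 → C_0 sends each edge [p,q] (with p < q) to q − p. For instance
  ∂[0,1] = [1] − [0].
The resulting 3×3 matrix has rank 2, and its Smith normal form has invariant factors (1,1).

Computing H_k = (kernel of ∂_k) / (image of ∂_{k+1}):

  H_0: rank C_0 − rank ∂_1 = 3 − 2 = 1, and the invariant factors of ∂_1 are all 1, so H_0 = Z.
  H_1: rank ker ∂_1 − rank ∂_2 = (3 − 2) − 0 = 1, and there is no ∂_2, so H_1 = Z.

As a check, the Euler characteristic is 3 − 3 = 0, which agrees with 1 − 1 = 0.
(K is a triangulation of the circle S^1.)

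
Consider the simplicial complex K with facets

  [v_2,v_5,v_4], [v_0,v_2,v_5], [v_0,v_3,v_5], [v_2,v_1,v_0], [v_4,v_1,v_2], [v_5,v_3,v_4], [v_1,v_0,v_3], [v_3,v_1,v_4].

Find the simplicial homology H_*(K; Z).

H_0 ≅ Z,  H_1 = 0,  H_2 ≅ Z.

Take the total order v_0 < v_1 < v_2 < v_3 < v_4 < v_5 on the vertex set. Then K (dimension 2) consists of the simplices:

  0-simplices (6): [v_0], [v_1], [v_2], [v_3], [v_4], [v_5]
  1-simplices (12): [v_0,v_1], [v_0,v_2], [v_0,v_3], [v_0,v_5], [v_1,v_2], [v_1,v_3], [v_1,v_4], [v_2,v_4], [v_2,v_5], [v_3,v_4], [v_3,v_5], [v_4,v_5]
  2-simplices (8): [v_0,v_1,v_2], [v_0,v_1,v_3], [v_0,v_2,v_5], [v_0,v_3,v_5], [v_1,v_2,v_4], [v_1,v_3,v_4], [v_2,v_4,v_5], [v_3,v_4,v_5]

Hence C_0 ≅ Z^6, C_1 ≅ Z^12, C_2 ≅ Z^8.

∂_1: C_1 → C_0 maps an edge to its endpoints' difference, ∂[p,q] = q − p.
The resulting 6×12 matrix has rank 5, and its Smith normal form has invariant factors (1,1,1,1,1).

The boundary map ∂_2: C_2 → C_1 maps a triangle to the signed sum of its edges. For instance
  ∂[v_2,v_4,v_5] = [v_4,v_5] − [v_2,v_5] + [v_2,v_4],
  ∂[v_0,v_1,v_2] = [v_1,v_2] − [v_0,v_2] + [v_0,v_1].
As a 12×8 matrix over Z this has rank 7, with invariant factors (1,1,1,1,1,1,1).

From H_k ≅ ker(∂_k) / im(∂_{k+1}) we obtain:

  H_0: rank C_0 − rank ∂_1 = 6 − 5 = 1, and the invariant factors of ∂_1 are all 1, so H_0 = Z.
  H_1: rank ker ∂_1 − rank ∂_2 = (12 − 5) − 7 = 0, and the invariant factors of ∂_2 are all 1, so H_1 = 0.
  H_2: rank ker ∂_2 − rank ∂_3 = (8 − 7) − 0 = 1, and there is no ∂_3, so H_2 = Z.

(K is a triangulation of the 2-sphere S^2.)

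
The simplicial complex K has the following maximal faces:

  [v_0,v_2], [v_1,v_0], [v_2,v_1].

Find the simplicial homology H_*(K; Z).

H_0 ≅ Z,  H_1 ≅ Z.

We work with the vertex ordering v_0 < v_1 < v_2. The simplices of K, each written with vertices in increasing order, are:

  0-simplices (3): [v_0], [v_1], [v_2]
  1-simplices (3): [v_0,v_1], [v_0,v_2], [v_1,v_2]

Hence C_0 ≅ Z^3, C_1 ≅ Z^3.

∂_1: C_1 → C_0 maps an edge to its endpoints' difference, ∂[p,q] = q − p.
As a 3×3 matrix over Z this has rank 2, with invariant factors (1,1).

Reading off H_k = ker ∂_k / im ∂_{k+1}:

  H_0: rank C_0 − rank ∂_1 = 3 − 2 = 1, and the invariant factors of ∂_1 are all 1, so H_0 = Z.
  H_1: rank ker ∂_1 − rank ∂_2 = (3 − 2) − 0 = 1, and there is no ∂_2, so H_1 = Z.

(K is a triangulation of the circle S^1.)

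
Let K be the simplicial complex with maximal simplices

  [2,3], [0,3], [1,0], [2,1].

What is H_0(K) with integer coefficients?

Fix the vertex order 0 < 1 < 2 < 3 and write every simplex with vertices in increasing order. Then dim K = 1 and the simplices of K are:

  0-simplices (4): [0], [1], [2], [3]
  1-simplices (4): [0,1], [0,3], [1,2], [2,3]

giving chain groups C_0 ≅ Z^4, C_1 ≅ Z^4.

Boundary ∂_1: C_1 → C_0 maps an edge to its endpoints' difference, ∂[p,q] = q − p. For instance
  ∂[2,3] = [3] − [2].
The 4×4 boundary matrix has rank 3 and Smith normal form diag(1,1,1).

Computing H_k = (kernel of ∂_k) / (image of ∂_{k+1}):

  H_0: rank C_0 − rank ∂_1 = 4 − 3 = 1, and the invariant factors of ∂_1 are all 1, so H_0 = Z.

(K is a triangulation of the circle S^1.)

H_0 = Z.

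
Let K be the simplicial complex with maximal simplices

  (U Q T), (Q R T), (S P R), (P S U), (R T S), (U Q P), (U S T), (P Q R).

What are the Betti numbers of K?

b_0 = 1, b_1 = 0, b_2 = 1.

Take the total order P < Q < R < S < T < U on the vertex set. Then K (dimension 2) consists of the simplices:

  0-simplices (6): P, Q, R, S, T, U
  1-simplices (12): PQ, PR, PS, PU, QR, QT, QU, RS, RT, ST, SU, TU
  2-simplices (8): PQR, PQU, PRS, PSU, QRT, QTU, RST, STU

giving chain groups C_0 ≅ Z^6, C_1 ≅ Z^12, C_2 ≅ Z^8.

∂_1: C_1 → C_0 maps an edge to its endpoints' difference, ∂[p,q] = q − p.
The resulting 6×12 matrix has rank 5, and its Smith normal form has invariant factors (1,1,1,1,1).

∂_2: C_2 → C_1 sends each 2-simplex [p,q,r] to [q,r] − [p,r] + [p,q]. For instance
  ∂RST = ST − RT + RS,
  ∂PQR = QR − PR + PQ.
This gives a 12×8 integer matrix of rank 7; reducing to Smith normal form yields diagonal entries (1,1,1,1,1,1,1).

Now H_k = ker ∂_k / im ∂_{k+1}, so:

  H_0: rank C_0 − rank ∂_1 = 6 − 5 = 1, and the invariant factors of ∂_1 are all 1, so H_0 ≅ Z.
  H_1: rank ker ∂_1 − rank ∂_2 = (12 − 5) − 7 = 0, and the invariant factors of ∂_2 are all 1, so H_1 ≅ 0.
  H_2: rank ker ∂_2 − rank ∂_3 = (8 − 7) − 0 = 1, and there is no ∂_3, so H_2 ≅ Z.

As a check, the Euler characteristic is 6 − 12 + 8 = 2, which agrees with 1 − 0 + 1 = 2.

Hence the Betti numbers are b_0 = 1, b_1 = 0, b_2 = 1.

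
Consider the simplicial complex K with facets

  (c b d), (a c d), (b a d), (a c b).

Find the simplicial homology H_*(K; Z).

K has 4 vertices, 6 edges, 4 triangles.
rank ∂_0 = 0, rank ∂_1 = 3 ⇒ b_0 = 4 − 0 − 3 = 1; all invariant factors of ∂_1 are 1 so no torsion. So H_0 = Z.
rank ∂_1 = 3, rank ∂_2 = 3 ⇒ b_1 = 6 − 3 − 3 = 0; all invariant factors of ∂_2 are 1 so no torsion. So H_1 = 0.
rank ∂_2 = 3, rank ∂_3 = 0 ⇒ b_2 = 4 − 3 − 0 = 1. So H_2 = Z.

H_0 ≅ Z,  H_1 = 0,  H_2 ≅ Z.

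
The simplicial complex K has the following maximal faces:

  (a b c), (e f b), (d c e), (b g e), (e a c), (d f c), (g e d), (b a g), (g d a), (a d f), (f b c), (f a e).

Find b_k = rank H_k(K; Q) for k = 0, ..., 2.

b_0 = 1, b_1 = 0, b_2 = 0.

Fix the vertex order a < b < c < d < e < f < g and write every simplex with vertices in increasing order. Then dim K = 2 and the simplices of K are:

  0-simplices (7): a, b, c, d, e, f, g
  1-simplices (18): ab, ac, ad, ae, af, ag, bc, be, bf, bg, cd, ce, cf, de, df, dg, ef, eg
  2-simplices (12): abc, abg, ace, adf, adg, aef, bcf, bef, beg, cde, cdf, deg

so the chain groups are C_0 ≅ Z^7, C_1 ≅ Z^18, C_2 ≅ Z^12.

∂_1: C_1 → C_0 sends each edge [p,q] (with p < q) to q − p. For instance
  ∂bg = g − b.
As a 7×18 matrix over Z this has rank 6, with invariant factors (1,1,1,1,1,1).

Boundary ∂_2: C_2 → C_1 sends each 2-simplex [p,q,r] to [q,r] − [p,r] + [p,q]. For instance
  ∂abc = bc − ac + ab,
  ∂beg = eg − bg + be.
The resulting 18×12 matrix has rank 12, and its Smith normal form has invariant factors (1,1,1,1,1,1,1,1,1,1,1,2).

Now H_k = ker ∂_k / im ∂_{k+1}, so:

  H_0: rank C_0 − rank ∂_1 = 7 − 6 = 1, and the invariant factors of ∂_1 are all 1, so H_0 ≅ Z.
  H_1: rank ker ∂_1 − rank ∂_2 = (18 − 6) − 12 = 0, and ∂_2 has invariant factor 2 > 1, so H_1 ≅ Z/2Z.
  H_2: rank ker ∂_2 − rank ∂_3 = (12 − 12) − 0 = 0, and there is no ∂_3, so H_2 ≅ 0.

Hence the Betti numbers are b_0 = 1, b_1 = 0, b_2 = 0.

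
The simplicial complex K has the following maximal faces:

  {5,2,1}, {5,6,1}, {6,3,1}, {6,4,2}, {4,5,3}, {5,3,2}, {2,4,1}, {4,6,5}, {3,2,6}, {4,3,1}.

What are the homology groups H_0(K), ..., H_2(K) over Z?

H_0 ≅ Z,  H_1 ≅ Z/2,  H_2 = 0.

Fix the vertex order 1 < 2 < 3 < 4 < 5 < 6 and write every simplex with vertices in increasing order. Then dim K = 2 and the simplices of K are:

  0-simplices (6): [1], [2], [3], [4], [5], [6]
  1-simplices (15): [1,2], [1,3], [1,4], [1,5], [1,6], [2,3], [2,4], [2,5], [2,6], [3,4], [3,5], [3,6], [4,5], [4,6], [5,6]
  2-simplices (10): [1,2,4], [1,2,5], [1,3,4], [1,3,6], [1,5,6], [2,3,5], [2,3,6], [2,4,6], [3,4,5], [4,5,6]

giving chain groups C_0 ≅ Z^6, C_1 ≅ Z^15, C_2 ≅ Z^10.

∂_1: C_1 → C_0 sends each edge [p,q] (with p < q) to q − p. For instance
  ∂[4,5] = [5] − [4].
This gives a 6×15 integer matrix of rank 5; reducing to Smith normal form yields diagonal entries (1,1,1,1,1).

Boundary ∂_2: C_2 → C_1 sends each 2-simplex [p,q,r] to [q,r] − [p,r] + [p,q]. For instance
  ∂[1,2,5] = [2,5] − [1,5] + [1,2],
  ∂[2,4,6] = [4,6] − [2,6] + [2,4].
The 15×10 boundary matrix has rank 10 and Smith normal form diag(1,1,1,1,1,1,1,1,1,2).

Computing H_k = (kernel of ∂_k) / (image of ∂_{k+1}):

  H_0: rank C_0 − rank ∂_1 = 6 − 5 = 1, and the invariant factors of ∂_1 are all 1, so H_0 = Z.
  H_1: rank ker ∂_1 − rank ∂_2 = (15 − 5) − 10 = 0, and ∂_2 has invariant factor 2 > 1, so H_1 = Z/2.
  H_2: rank ker ∂_2 − rank ∂_3 = (10 − 10) − 0 = 0, and there is no ∂_3, so H_2 = 0.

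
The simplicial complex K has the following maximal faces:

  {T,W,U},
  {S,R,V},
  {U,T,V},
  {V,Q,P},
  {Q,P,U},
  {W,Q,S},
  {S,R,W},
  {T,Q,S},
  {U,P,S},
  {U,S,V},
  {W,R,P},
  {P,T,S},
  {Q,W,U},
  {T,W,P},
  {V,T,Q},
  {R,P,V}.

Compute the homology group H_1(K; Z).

Order the vertices as P < Q < R < S < T < U < V < W. Listing each simplex with vertices in this order, K has dimension 2 with simplices:

  0-simplices (8): P, Q, R, S, T, U, V, W
  1-simplices (24): PQ, PR, PS, PT, PU, PV, PW, QS, QT, QU, QV, QW, RS, RV, RW, ST, SU, SV, SW, TU, TV, TW, UV, UW
  2-simplices (16): PQU, PQV, PRV, PRW, PST, PSU, PTW, QST, QSW, QTV, QUW, RSV, RSW, SUV, TUV, TUW

giving chain groups C_0 ≅ Z^8, C_1 ≅ Z^24, C_2 ≅ Z^16.

Boundary ∂_1: C_1 → C_0 is given by ∂[p,q] = [q] − [p]. For instance
  ∂PQ = Q − P.
The 8×24 boundary matrix has rank 7 and Smith normal form diag(1,1,1,1,1,1,1).

Boundary ∂_2: C_2 → C_1 acts by ∂[p,q,r] = [q,r] − [p,r] + [p,q]. For instance
  ∂PRV = RV − PV + PR,
  ∂QUW = UW − QW + QU.
This gives a 24×16 integer matrix of rank 15; reducing to Smith normal form yields diagonal entries (1,1,1,1,1,1,1,1,1,1,1,1,1,1,1).

Now H_k = ker ∂_k / im ∂_{k+1}, so:

  H_1: rank ker ∂_1 − rank ∂_2 = (24 − 7) − 15 = 2, and the invariant factors of ∂_2 are all 1, so H_1 = Z^2.

H_1 ≅ Z^2.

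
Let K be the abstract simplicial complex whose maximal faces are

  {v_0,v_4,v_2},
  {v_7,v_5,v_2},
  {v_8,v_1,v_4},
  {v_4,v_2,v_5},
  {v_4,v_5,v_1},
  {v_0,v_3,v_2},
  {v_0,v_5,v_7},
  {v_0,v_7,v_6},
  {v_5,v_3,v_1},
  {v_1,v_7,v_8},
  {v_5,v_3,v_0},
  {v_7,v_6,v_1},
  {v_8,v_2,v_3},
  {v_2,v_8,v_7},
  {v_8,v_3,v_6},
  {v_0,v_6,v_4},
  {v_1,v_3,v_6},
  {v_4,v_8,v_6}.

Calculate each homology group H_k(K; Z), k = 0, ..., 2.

H_0 ≅ Z,  H_1 ≅ Z ⊕ Z/2Z,  H_2 = 0.

Order the vertices as v_0 < v_1 < v_2 < v_3 < v_4 < v_5 < v_6 < v_7 < v_8. Listing each simplex with vertices in this order, K has dimension 2 with simplices:

  0-simplices (9): [v_0], [v_1], [v_2], [v_3], [v_4], [v_5], [v_6], [v_7], [v_8]
  1-simplices (27): (27 of them)
  2-simplices (18): (18 of them)

so the chain groups are C_0 ≅ Z^9, C_1 ≅ Z^27, C_2 ≅ Z^18.

The boundary map ∂_1: C_1 → C_0 sends each edge [p,q] (with p < q) to q − p. For instance
  ∂[v_0,v_6] = [v_6] − [v_0].
The resulting 9×27 matrix has rank 8, and its Smith normal form has invariant factors (1,1,1,1,1,1,1,1).

∂_2: C_2 → C_1 acts by ∂[p,q,r] = [q,r] − [p,r] + [p,q]. For instance
  ∂[v_1,v_7,v_8] = [v_7,v_8] − [v_1,v_8] + [v_1,v_7],
  ∂[v_2,v_5,v_7] = [v_5,v_7] − [v_2,v_7] + [v_2,v_5].
As a 27×18 matrix over Z this has rank 18, with invariant factors (1,1,1,1,1,1,1,1,1,1,1,1,1,1,1,1,1,2).

Computing H_k = (kernel of ∂_k) / (image of ∂_{k+1}):

  H_0: rank C_0 − rank ∂_1 = 9 − 8 = 1, and the invariant factors of ∂_1 are all 1, so H_0 ≅ Z.
  H_1: rank ker ∂_1 − rank ∂_2 = (27 − 8) − 18 = 1, and ∂_2 has invariant factor 2 > 1, so H_1 ≅ Z ⊕ Z/2Z.
  H_2: rank ker ∂_2 − rank ∂_3 = (18 − 18) − 0 = 0, and there is no ∂_3, so H_2 ≅ 0.

As a check, the Euler characteristic is 9 − 27 + 18 = 0, which agrees with 1 − 1 + 0 = 0.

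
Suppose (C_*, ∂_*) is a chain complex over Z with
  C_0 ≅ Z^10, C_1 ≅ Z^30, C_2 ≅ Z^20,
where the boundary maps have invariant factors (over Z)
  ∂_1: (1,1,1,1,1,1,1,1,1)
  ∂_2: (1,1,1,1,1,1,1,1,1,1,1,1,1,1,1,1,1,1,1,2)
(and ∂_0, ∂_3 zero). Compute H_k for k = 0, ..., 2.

H_0: b_0 = 10 − 0 − 9 = 1; torsion from ∂_1 factors > 1: none. So H_0 ≅ Z.
H_1: b_1 = 30 − 9 − 20 = 1; torsion from ∂_2 factors > 1: [2]. So H_1 ≅ Z ⊕ Z/2.
H_2: b_2 = 20 − 20 − 0 = 0; torsion from ∂_3 factors > 1: none. So H_2 ≅ 0.

H_0 ≅ Z,  H_1 ≅ Z ⊕ Z/2,  H_2 = 0.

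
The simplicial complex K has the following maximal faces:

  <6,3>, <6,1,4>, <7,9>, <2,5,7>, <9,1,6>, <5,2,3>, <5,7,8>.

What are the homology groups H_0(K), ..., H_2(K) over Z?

H_0 = Z,  H_1 = Z,  H_2 = 0.

We work with the vertex ordering 1 < 2 < 3 < 4 < 5 < 6 < 7 < 8 < 9. The simplices of K, each written with vertices in increasing order, are:

  0-simplices (9): [1], [2], [3], [4], [5], [6], [7], [8], [9]
  1-simplices (14): [1,4], [1,6], [1,9], [2,3], [2,5], [2,7], [3,5], [3,6], [4,6], [5,7], [5,8], [6,9], [7,8], [7,9]
  2-simplices (5): [1,4,6], [1,6,9], [2,3,5], [2,5,7], [5,7,8]

so the chain groups are C_0 ≅ Z^9, C_1 ≅ Z^14, C_2 ≅ Z^5.

The boundary map ∂_1: C_1 → C_0 is given by ∂[p,q] = [q] − [p].
This gives a 9×14 integer matrix of rank 8; reducing to Smith normal form yields diagonal entries (1,1,1,1,1,1,1,1).

Boundary ∂_2: C_2 → C_1 sends each 2-simplex [p,q,r] to [q,r] − [p,r] + [p,q]. For instance
  ∂[2,3,5] = [3,5] − [2,5] + [2,3],
  ∂[5,7,8] = [7,8] − [5,8] + [5,7].
The 14×5 boundary matrix has rank 5 and Smith normal form diag(1,1,1,1,1).

Now H_k = ker ∂_k / im ∂_{k+1}, so:

  H_0: rank C_0 − rank ∂_1 = 9 − 8 = 1, and the invariant factors of ∂_1 are all 1, so H_0 = Z.
  H_1: rank ker ∂_1 − rank ∂_2 = (14 − 8) − 5 = 1, and the invariant factors of ∂_2 are all 1, so H_1 = Z.
  H_2: rank ker ∂_2 − rank ∂_3 = (5 − 5) − 0 = 0, and there is no ∂_3, so H_2 = 0.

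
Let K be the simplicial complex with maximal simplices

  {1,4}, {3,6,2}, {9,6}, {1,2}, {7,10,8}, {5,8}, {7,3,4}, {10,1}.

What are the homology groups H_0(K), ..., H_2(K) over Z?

H_0 ≅ Z,  H_1 ≅ Z^2,  H_2 = 0.

Fix the vertex order 1 < 2 < 3 < 4 < 5 < 6 < 7 < 8 < 9 < 10 and write every simplex with vertices in increasing order. Then dim K = 2 and the simplices of K are:

  0-simplices (10): [1], [2], [3], [4], [5], [6], [7], [8], [9], [10]
  1-simplices (14): [1,2], [1,4], [1,10], [2,3], [2,6], [3,4], [3,6], [3,7], [4,7], [5,8], [6,9], [7,8], [7,10], [8,10]
  2-simplices (3): [2,3,6], [3,4,7], [7,8,10]

Hence C_0 ≅ Z^10, C_1 ≅ Z^14, C_2 ≅ Z^3.

The boundary map ∂_1: C_1 → C_0 sends each edge [p,q] (with p < q) to q − p.
As a 10×14 matrix over Z this has rank 9, with invariant factors (1,1,1,1,1,1,1,1,1).

∂_2: C_2 → C_1 sends each 2-simplex [p,q,r] to [q,r] − [p,r] + [p,q]. For instance
  ∂[3,4,7] = [4,7] − [3,7] + [3,4],
  ∂[2,3,6] = [3,6] − [2,6] + [2,3].
This gives a 14×3 integer matrix of rank 3; reducing to Smith normal form yields diagonal entries (1,1,1).

Reading off H_k = ker ∂_k / im ∂_{k+1}:

  H_0: rank C_0 − rank ∂_1 = 10 − 9 = 1, and the invariant factors of ∂_1 are all 1, so H_0 ≅ Z.
  H_1: rank ker ∂_1 − rank ∂_2 = (14 − 9) − 3 = 2, and the invariant factors of ∂_2 are all 1, so H_1 ≅ Z^2.
  H_2: rank ker ∂_2 − rank ∂_3 = (3 − 3) − 0 = 0, and there is no ∂_3, so H_2 ≅ 0.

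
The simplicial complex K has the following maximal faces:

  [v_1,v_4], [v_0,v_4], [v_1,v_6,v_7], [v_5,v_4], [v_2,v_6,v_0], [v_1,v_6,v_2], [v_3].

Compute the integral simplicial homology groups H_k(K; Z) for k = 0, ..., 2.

Fix the vertex order v_0 < v_1 < v_2 < v_3 < v_4 < v_5 < v_6 < v_7 and write every simplex with vertices in increasing order. Then dim K = 2 and the simplices of K are:

  0-simplices (8): [v_0], [v_1], [v_2], [v_3], [v_4], [v_5], [v_6], [v_7]
  1-simplices (10): [v_0,v_2], [v_0,v_4], [v_0,v_6], [v_1,v_2], [v_1,v_4], [v_1,v_6], [v_1,v_7], [v_2,v_6], [v_4,v_5], [v_6,v_7]
  2-simplices (3): [v_0,v_2,v_6], [v_1,v_2,v_6], [v_1,v_6,v_7]

Hence C_0 ≅ Z^8, C_1 ≅ Z^10, C_2 ≅ Z^3.

The boundary map ∂_1: C_1 → C_0 is given by ∂[p,q] = [q] − [p]. For instance
  ∂[v_1,v_4] = [v_4] − [v_1].
This gives a 8×10 integer matrix of rank 6; reducing to Smith normal form yields diagonal entries (1,1,1,1,1,1).

The boundary map ∂_2: C_2 → C_1 acts by ∂[p,q,r] = [q,r] − [p,r] + [p,q]. For instance
  ∂[v_0,v_2,v_6] = [v_2,v_6] − [v_0,v_6] + [v_0,v_2],
  ∂[v_1,v_6,v_7] = [v_6,v_7] − [v_1,v_7] + [v_1,v_6].
The resulting 10×3 matrix has rank 3, and its Smith normal form has invariant factors (1,1,1).

Now H_k = ker ∂_k / im ∂_{k+1}, so:

  H_0: rank C_0 − rank ∂_1 = 8 − 6 = 2, and the invariant factors of ∂_1 are all 1, so H_0 ≅ Z^2.
  H_1: rank ker ∂_1 − rank ∂_2 = (10 − 6) − 3 = 1, and the invariant factors of ∂_2 are all 1, so H_1 ≅ Z.
  H_2: rank ker ∂_2 − rank ∂_3 = (3 − 3) − 0 = 0, and there is no ∂_3, so H_2 ≅ 0.

H_0 ≅ Z^2,  H_1 ≅ Z,  H_2 = 0.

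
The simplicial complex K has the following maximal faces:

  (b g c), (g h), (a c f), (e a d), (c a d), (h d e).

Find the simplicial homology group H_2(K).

H_2 = 0.

Fix the vertex order a < b < c < d < e < f < g < h and write every simplex with vertices in increasing order. Then dim K = 2 and the simplices of K are:

  0-simplices (8): a, b, c, d, e, f, g, h
  1-simplices (13): ac, ad, ae, af, bc, bg, cd, cf, cg, de, dh, eh, gh
  2-simplices (5): acd, acf, ade, bcg, deh

giving chain groups C_0 ≅ Z^8, C_1 ≅ Z^13, C_2 ≅ Z^5.

Boundary ∂_1: C_1 → C_0 is given by ∂[p,q] = [q] − [p].
The resulting 8×13 matrix has rank 7, and its Smith normal form has invariant factors (1,1,1,1,1,1,1).

Boundary ∂_2: C_2 → C_1 acts by ∂[p,q,r] = [q,r] − [p,r] + [p,q]. For instance
  ∂deh = eh − dh + de,
  ∂bcg = cg − bg + bc.
As a 13×5 matrix over Z this has rank 5, with invariant factors (1,1,1,1,1).

Reading off H_k = ker ∂_k / im ∂_{k+1}:

  H_2: rank ker ∂_2 − rank ∂_3 = (5 − 5) − 0 = 0, and there is no ∂_3, so H_2 = 0.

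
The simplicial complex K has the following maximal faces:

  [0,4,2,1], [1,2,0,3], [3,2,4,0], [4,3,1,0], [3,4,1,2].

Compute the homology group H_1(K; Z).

Order the vertices as 0 < 1 < 2 < 3 < 4. Listing each simplex with vertices in this order, K has dimension 3 with simplices:

  0-simplices (5): [0], [1], [2], [3], [4]
  1-simplices (10): [0,1], [0,2], [0,3], [0,4], [1,2], [1,3], [1,4], [2,3], [2,4], [3,4]
  2-simplices (10): [0,1,2], [0,1,3], [0,1,4], [0,2,3], [0,2,4], [0,3,4], [1,2,3], [1,2,4], [1,3,4], [2,3,4]
  3-simplices (5): [0,1,2,3], [0,1,2,4], [0,1,3,4], [0,2,3,4], [1,2,3,4]

giving chain groups C_0 ≅ Z^5, C_1 ≅ Z^10, C_2 ≅ Z^10, C_3 ≅ Z^5.

Boundary ∂_1: C_1 → C_0 maps an edge to its endpoints' difference, ∂[p,q] = q − p.
This gives a 5×10 integer matrix of rank 4; reducing to Smith normal form yields diagonal entries (1,1,1,1).

The boundary map ∂_2: C_2 → C_1 maps a triangle to the signed sum of its edges. For instance
  ∂[0,3,4] = [3,4] − [0,4] + [0,3],
  ∂[1,2,4] = [2,4] − [1,4] + [1,2].
The resulting 10×10 matrix has rank 6, and its Smith normal form has invariant factors (1,1,1,1,1,1).

∂_3: C_3 → C_2 sends each 3-simplex σ to the alternating sum Σ_i (−1)^i (σ with its i-th vertex removed). For instance
  ∂[0,2,3,4] = [2,3,4] − [0,3,4] + [0,2,4] − [0,2,3],
  ∂[0,1,3,4] = [1,3,4] − [0,3,4] + [0,1,4] − [0,1,3].
The resulting 10×5 matrix has rank 4, and its Smith normal form has invariant factors (1,1,1,1).

Reading off H_k = ker ∂_k / im ∂_{k+1}:

  H_1: rank ker ∂_1 − rank ∂_2 = (10 − 4) − 6 = 0, and the invariant factors of ∂_2 are all 1, so H_1 = 0.

(K is a triangulation of the 3-sphere S^3.)

H_1 = 0.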